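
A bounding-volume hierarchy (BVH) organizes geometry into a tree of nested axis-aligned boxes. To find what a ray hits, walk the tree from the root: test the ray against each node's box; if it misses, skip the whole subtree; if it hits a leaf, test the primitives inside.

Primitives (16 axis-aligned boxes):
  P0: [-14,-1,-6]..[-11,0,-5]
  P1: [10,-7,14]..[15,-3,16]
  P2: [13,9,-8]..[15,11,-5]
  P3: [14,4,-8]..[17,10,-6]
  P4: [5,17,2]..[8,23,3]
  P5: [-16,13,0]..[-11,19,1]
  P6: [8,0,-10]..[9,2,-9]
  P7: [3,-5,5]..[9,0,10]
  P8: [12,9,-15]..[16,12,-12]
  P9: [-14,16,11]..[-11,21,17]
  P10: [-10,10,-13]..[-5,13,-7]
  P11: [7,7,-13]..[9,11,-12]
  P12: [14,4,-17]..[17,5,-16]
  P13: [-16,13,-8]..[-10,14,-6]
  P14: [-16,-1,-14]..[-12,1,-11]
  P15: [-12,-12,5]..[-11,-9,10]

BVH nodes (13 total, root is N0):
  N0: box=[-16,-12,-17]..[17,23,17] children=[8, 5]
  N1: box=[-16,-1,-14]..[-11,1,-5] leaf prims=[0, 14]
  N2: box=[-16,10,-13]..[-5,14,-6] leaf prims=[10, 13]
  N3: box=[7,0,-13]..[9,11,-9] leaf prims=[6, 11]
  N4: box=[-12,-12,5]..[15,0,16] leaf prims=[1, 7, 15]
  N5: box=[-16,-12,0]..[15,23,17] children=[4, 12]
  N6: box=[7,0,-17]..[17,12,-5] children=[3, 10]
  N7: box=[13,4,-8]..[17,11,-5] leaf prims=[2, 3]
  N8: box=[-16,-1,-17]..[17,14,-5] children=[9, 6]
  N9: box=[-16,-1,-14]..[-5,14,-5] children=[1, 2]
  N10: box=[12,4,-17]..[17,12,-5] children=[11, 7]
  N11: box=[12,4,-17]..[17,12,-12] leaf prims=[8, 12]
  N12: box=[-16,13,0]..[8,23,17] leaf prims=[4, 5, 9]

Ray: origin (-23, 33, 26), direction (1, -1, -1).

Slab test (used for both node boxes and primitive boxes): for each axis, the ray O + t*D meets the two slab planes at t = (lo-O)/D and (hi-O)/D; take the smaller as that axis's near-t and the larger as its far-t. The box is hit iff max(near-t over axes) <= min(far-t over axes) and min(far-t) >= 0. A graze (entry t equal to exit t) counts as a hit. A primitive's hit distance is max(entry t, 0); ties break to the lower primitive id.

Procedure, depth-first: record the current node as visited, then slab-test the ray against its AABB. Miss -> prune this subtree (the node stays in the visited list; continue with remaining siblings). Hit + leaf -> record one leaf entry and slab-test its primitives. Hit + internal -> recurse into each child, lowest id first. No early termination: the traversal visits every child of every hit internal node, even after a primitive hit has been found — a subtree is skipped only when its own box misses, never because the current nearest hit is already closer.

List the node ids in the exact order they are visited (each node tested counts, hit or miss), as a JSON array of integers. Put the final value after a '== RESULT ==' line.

Traverse from the root:
N0 x:[7,40] y:[10,45] z:[9,43] -> hit [10,40], descend [5, 8]
  N5 x:[7,38] y:[10,45] z:[9,26] -> hit [10,26], descend [4, 12]
    N4 x:[11,38] y:[33,45] z:[10,21] -> miss, prune
    N12 x:[7,31] y:[10,20] z:[9,26] -> hit [10,20] leaf, test {P4(miss), P5(miss), P9@t=12}
  N8 x:[7,40] y:[19,34] z:[31,43] -> hit [31,34], descend [6, 9]
    N6 x:[30,40] y:[21,33] z:[31,43] -> hit [31,33], descend [3, 10]
      N3 x:[30,32] y:[22,33] z:[35,39] -> miss, prune
      N10 x:[35,40] y:[21,29] z:[31,43] -> miss, prune
    N9 x:[7,18] y:[19,34] z:[31,40] -> miss, prune

Summary -> nodes [0, 5, 4, 12, 8, 6, 3, 10, 9]; box-tests=9; leaf-entries=1; first=P9

== RESULT ==
[0, 5, 4, 12, 8, 6, 3, 10, 9]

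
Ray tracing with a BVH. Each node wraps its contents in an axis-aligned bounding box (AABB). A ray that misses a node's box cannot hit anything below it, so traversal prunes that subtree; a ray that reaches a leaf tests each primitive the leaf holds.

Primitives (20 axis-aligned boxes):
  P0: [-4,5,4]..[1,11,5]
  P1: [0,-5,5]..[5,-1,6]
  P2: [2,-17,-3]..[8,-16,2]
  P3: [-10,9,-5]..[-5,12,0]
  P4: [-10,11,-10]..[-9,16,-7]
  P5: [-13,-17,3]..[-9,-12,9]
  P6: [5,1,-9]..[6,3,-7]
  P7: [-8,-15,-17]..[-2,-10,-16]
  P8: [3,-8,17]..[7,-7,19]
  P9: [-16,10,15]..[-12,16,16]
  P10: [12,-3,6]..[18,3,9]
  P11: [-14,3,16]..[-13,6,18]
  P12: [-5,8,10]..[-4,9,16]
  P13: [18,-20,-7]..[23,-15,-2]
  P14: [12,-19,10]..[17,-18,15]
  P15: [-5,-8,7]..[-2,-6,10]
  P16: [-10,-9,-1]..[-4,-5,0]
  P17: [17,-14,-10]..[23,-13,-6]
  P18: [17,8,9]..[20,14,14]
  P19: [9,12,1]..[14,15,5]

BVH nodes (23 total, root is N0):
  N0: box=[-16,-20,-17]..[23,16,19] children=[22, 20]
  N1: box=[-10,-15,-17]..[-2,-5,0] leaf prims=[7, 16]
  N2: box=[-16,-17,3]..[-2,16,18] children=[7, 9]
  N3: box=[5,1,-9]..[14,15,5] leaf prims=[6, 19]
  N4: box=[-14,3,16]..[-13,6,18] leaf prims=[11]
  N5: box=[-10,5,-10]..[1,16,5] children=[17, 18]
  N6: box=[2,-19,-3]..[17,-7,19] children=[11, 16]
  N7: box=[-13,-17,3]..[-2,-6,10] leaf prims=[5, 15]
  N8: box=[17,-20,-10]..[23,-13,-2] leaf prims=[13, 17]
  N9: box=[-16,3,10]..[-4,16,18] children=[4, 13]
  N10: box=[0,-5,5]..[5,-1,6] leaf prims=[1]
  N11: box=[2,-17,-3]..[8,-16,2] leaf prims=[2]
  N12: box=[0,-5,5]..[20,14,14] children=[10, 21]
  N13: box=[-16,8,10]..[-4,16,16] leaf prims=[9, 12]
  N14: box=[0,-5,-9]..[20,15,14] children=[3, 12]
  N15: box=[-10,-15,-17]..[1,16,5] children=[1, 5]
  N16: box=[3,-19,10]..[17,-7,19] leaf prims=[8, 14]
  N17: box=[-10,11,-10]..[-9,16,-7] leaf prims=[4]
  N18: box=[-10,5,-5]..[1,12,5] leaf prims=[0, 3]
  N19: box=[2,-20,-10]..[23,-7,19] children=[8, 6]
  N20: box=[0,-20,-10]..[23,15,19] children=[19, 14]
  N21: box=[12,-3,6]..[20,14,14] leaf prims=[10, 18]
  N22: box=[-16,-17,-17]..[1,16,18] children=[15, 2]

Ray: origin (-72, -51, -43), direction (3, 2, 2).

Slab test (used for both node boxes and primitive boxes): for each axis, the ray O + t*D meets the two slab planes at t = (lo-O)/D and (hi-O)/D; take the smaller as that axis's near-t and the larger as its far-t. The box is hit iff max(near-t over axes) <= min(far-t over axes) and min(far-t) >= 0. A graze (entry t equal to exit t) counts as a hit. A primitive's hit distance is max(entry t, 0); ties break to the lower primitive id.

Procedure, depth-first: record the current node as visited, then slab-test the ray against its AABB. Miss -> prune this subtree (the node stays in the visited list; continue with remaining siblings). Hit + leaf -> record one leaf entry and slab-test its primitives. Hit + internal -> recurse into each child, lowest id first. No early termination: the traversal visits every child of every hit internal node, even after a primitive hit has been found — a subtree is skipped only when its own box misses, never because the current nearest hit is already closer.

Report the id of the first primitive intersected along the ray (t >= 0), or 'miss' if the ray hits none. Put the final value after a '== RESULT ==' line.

Traverse from the root:
N0 x:[56/3,95/3] y:[31/2,67/2] z:[13,31] -> hit [56/3,31], descend [20, 22]
  N20 x:[24,95/3] y:[31/2,33] z:[33/2,31] -> hit [24,31], descend [14, 19]
    N14 x:[24,92/3] y:[23,33] z:[17,57/2] -> hit [24,57/2], descend [3, 12]
      N3 x:[77/3,86/3] y:[26,33] z:[17,24] -> miss, prune
      N12 x:[24,92/3] y:[23,65/2] z:[24,57/2] -> hit [24,57/2], descend [10, 21]
        N10 x:[24,77/3] y:[23,25] z:[24,49/2] -> hit [24,49/2] leaf, test {P1@t=24}
        N21 x:[28,92/3] y:[24,65/2] z:[49/2,57/2] -> hit [28,57/2] leaf, test {P10(miss), P18(miss)}
    N19 x:[74/3,95/3] y:[31/2,22] z:[33/2,31] -> miss, prune
  N22 x:[56/3,73/3] y:[17,67/2] z:[13,61/2] -> hit [56/3,73/3], descend [2, 15]
    N2 x:[56/3,70/3] y:[17,67/2] z:[23,61/2] -> hit [23,70/3], descend [7, 9]
      N7 x:[59/3,70/3] y:[17,45/2] z:[23,53/2] -> miss, prune
      N9 x:[56/3,68/3] y:[27,67/2] z:[53/2,61/2] -> miss, prune
    N15 x:[62/3,73/3] y:[18,67/2] z:[13,24] -> hit [62/3,24], descend [1, 5]
      N1 x:[62/3,70/3] y:[18,23] z:[13,43/2] -> hit [62/3,43/2] leaf, test {P7(miss), P16@t=21}
      N5 x:[62/3,73/3] y:[28,67/2] z:[33/2,24] -> miss, prune

Summary -> nodes [0, 20, 14, 3, 12, 10, 21, 19, 22, 2, 7, 9, 15, 1, 5]; box-tests=15; leaf-entries=3; first=P16

== RESULT ==
16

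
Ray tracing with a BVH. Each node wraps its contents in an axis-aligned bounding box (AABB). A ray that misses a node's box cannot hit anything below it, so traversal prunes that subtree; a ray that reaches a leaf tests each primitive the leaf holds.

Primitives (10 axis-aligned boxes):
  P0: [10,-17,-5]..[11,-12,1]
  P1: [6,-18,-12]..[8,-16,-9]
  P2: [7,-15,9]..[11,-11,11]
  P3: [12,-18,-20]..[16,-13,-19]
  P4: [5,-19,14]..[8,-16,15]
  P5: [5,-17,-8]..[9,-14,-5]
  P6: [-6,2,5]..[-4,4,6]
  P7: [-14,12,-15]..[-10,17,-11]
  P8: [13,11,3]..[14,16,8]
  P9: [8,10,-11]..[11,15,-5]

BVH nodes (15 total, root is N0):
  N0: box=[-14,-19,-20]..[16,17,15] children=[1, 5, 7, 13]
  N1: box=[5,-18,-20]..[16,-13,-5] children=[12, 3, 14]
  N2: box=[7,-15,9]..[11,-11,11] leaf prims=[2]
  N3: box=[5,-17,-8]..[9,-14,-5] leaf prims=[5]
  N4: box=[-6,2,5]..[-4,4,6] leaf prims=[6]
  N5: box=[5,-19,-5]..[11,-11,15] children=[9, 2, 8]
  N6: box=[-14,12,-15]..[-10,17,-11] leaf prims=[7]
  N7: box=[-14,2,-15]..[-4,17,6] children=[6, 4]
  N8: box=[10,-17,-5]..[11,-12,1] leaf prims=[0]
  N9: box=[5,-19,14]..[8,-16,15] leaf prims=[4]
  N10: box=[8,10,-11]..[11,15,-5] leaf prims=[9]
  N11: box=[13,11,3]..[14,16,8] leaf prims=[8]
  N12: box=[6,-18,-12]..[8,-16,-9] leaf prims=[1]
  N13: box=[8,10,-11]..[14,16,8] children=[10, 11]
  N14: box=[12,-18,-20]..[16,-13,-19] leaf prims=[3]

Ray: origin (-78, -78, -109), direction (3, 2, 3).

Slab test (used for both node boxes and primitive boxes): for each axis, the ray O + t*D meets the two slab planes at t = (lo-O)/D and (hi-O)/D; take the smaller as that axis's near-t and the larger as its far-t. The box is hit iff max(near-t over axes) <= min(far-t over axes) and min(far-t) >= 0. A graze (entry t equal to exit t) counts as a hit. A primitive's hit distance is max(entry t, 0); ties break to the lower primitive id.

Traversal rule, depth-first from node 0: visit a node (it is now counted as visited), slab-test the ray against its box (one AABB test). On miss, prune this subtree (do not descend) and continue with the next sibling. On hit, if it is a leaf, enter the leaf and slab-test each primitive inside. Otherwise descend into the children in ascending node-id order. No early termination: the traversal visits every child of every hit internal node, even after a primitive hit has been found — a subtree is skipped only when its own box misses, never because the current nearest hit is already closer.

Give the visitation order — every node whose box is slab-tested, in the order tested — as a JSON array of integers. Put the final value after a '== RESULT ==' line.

Traverse from the root:
N0 x:[64/3,94/3] y:[59/2,95/2] z:[89/3,124/3] -> hit [89/3,94/3], descend [1, 5, 7, 13]
  N1 x:[83/3,94/3] y:[30,65/2] z:[89/3,104/3] -> hit [30,94/3], descend [3, 12, 14]
    N3 x:[83/3,29] y:[61/2,32] z:[101/3,104/3] -> miss, prune
    N12 x:[28,86/3] y:[30,31] z:[97/3,100/3] -> miss, prune
    N14 x:[30,94/3] y:[30,65/2] z:[89/3,30] -> hit [30,30] leaf, test {P3@t=30}
  N5 x:[83/3,89/3] y:[59/2,67/2] z:[104/3,124/3] -> miss, prune
  N7 x:[64/3,74/3] y:[40,95/2] z:[94/3,115/3] -> miss, prune
  N13 x:[86/3,92/3] y:[44,47] z:[98/3,39] -> miss, prune

8 AABB tests over nodes [0, 1, 3, 12, 14, 5, 7, 13]; 1 leaf entered; closest P3.

== RESULT ==
[0, 1, 3, 12, 14, 5, 7, 13]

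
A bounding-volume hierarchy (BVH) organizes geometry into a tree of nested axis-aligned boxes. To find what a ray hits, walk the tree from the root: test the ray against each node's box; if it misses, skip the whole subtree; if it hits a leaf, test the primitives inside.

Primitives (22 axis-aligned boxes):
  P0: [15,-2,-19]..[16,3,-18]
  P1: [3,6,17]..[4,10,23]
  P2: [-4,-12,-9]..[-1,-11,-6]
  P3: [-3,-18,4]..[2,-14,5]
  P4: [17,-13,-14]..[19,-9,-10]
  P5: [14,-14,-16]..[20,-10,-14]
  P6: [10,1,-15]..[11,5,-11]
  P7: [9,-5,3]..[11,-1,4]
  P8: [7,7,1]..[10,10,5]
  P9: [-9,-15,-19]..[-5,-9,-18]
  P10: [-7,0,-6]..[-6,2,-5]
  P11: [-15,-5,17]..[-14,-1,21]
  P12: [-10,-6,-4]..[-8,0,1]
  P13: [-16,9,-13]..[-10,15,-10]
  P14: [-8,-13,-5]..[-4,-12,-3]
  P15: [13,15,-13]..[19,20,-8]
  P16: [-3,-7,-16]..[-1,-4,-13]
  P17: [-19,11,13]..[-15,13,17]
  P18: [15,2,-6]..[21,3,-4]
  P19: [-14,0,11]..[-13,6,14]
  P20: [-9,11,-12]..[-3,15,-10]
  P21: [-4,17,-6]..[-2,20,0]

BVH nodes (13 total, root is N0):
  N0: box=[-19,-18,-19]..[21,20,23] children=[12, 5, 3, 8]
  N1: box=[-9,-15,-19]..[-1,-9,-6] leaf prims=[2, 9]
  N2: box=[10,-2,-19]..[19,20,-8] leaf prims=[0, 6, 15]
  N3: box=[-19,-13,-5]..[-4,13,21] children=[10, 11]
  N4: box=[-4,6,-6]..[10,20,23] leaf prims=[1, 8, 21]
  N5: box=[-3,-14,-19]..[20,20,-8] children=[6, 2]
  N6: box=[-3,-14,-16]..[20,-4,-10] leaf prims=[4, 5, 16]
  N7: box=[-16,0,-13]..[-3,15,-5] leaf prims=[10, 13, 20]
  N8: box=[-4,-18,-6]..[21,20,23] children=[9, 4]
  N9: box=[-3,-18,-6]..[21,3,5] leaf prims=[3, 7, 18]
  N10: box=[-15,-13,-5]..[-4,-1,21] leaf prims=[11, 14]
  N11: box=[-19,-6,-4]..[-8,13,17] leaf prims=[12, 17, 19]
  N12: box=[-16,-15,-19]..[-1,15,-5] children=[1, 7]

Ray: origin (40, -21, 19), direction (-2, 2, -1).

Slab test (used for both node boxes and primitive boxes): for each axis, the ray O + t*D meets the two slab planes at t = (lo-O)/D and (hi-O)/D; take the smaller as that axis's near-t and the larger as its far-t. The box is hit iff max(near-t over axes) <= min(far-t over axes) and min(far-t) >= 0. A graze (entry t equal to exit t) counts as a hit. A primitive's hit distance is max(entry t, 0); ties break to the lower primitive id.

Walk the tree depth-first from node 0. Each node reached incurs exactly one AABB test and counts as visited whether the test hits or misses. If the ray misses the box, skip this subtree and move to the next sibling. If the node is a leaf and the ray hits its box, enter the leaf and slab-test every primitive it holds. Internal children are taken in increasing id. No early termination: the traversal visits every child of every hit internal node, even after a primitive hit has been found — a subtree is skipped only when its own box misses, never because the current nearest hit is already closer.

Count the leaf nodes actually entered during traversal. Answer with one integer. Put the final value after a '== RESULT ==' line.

Walk:
N0 x:[19/2,59/2] y:[3/2,41/2] z:[-4,38] -> hit [19/2,41/2], descend [3, 5, 8, 12]
  N3 x:[22,59/2] y:[4,17] z:[-2,24] -> miss, prune
  N5 x:[10,43/2] y:[7/2,41/2] z:[27,38] -> miss, prune
  N8 x:[19/2,22] y:[3/2,41/2] z:[-4,25] -> hit [19/2,41/2], descend [4, 9]
    N4 x:[15,22] y:[27/2,41/2] z:[-4,25] -> hit [15,41/2] leaf, test {P1(miss), P8@t=15, P21(miss)}
    N9 x:[19/2,43/2] y:[3/2,12] z:[14,25] -> miss, prune
  N12 x:[41/2,28] y:[3,18] z:[24,38] -> miss, prune

Summary -> nodes [0, 3, 5, 8, 4, 9, 12]; box-tests=7; leaf-entries=1; first=P8

== RESULT ==
1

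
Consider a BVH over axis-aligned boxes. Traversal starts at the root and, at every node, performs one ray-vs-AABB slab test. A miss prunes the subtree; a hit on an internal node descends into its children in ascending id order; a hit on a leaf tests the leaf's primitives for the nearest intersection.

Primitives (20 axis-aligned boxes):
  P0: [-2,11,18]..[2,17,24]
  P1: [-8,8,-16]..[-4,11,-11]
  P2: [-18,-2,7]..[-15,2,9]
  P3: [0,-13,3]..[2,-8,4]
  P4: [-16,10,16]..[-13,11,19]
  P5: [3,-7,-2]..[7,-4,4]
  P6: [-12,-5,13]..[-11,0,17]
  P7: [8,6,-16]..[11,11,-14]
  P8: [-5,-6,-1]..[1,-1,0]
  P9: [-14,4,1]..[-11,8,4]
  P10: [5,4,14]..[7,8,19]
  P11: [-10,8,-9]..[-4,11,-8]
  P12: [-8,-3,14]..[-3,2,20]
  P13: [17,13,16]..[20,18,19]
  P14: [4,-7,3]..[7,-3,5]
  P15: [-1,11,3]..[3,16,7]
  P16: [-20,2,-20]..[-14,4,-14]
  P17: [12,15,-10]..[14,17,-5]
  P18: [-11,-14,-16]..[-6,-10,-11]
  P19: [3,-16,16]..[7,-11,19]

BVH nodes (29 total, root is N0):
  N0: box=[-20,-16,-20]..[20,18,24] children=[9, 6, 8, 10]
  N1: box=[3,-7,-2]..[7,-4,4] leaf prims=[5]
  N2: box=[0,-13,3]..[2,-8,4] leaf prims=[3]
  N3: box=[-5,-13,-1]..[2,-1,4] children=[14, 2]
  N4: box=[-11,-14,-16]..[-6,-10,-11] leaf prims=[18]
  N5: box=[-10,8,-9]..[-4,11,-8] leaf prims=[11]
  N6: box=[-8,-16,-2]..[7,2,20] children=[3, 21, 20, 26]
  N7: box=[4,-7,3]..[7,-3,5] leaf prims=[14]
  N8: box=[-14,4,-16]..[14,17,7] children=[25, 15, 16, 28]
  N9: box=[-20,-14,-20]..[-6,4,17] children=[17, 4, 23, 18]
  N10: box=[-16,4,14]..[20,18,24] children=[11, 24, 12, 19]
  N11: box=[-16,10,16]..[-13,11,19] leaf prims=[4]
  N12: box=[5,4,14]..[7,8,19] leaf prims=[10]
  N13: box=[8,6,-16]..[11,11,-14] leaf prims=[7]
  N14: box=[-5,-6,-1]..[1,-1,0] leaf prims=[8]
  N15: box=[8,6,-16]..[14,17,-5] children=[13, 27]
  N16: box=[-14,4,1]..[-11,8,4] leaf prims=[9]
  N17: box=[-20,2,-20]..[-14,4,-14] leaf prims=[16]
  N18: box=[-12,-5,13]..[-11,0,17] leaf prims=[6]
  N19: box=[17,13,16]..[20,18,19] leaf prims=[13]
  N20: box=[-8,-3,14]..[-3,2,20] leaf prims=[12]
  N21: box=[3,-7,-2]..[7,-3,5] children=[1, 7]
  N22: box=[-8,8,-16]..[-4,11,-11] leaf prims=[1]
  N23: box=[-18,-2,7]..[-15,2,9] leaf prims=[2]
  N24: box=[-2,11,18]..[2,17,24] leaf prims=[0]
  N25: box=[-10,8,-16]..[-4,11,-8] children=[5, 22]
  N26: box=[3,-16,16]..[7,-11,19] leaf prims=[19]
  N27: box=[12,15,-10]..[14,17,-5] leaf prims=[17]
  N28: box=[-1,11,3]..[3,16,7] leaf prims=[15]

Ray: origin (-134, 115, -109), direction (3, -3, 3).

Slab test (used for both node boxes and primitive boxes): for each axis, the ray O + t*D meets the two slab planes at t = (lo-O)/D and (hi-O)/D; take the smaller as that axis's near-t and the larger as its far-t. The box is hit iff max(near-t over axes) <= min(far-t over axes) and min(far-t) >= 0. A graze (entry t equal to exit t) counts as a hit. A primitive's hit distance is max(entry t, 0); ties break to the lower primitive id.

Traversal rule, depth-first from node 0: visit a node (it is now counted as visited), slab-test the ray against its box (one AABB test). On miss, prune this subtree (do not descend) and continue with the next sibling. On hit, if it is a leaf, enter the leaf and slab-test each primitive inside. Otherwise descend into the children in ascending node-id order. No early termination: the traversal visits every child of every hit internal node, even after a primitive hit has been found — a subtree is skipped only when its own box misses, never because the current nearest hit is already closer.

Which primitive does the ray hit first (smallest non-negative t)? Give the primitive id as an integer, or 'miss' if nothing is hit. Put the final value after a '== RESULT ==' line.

Walk:
N0 x:[38,154/3] y:[97/3,131/3] z:[89/3,133/3] -> hit [38,131/3], descend [6, 8, 9, 10]
  N6 x:[42,47] y:[113/3,131/3] z:[107/3,43] -> hit [42,43], descend [3, 20, 21, 26]
    N3 x:[43,136/3] y:[116/3,128/3] z:[36,113/3] -> miss, prune
    N20 x:[42,131/3] y:[113/3,118/3] z:[41,43] -> miss, prune
    N21 x:[137/3,47] y:[118/3,122/3] z:[107/3,38] -> miss, prune
    N26 x:[137/3,47] y:[42,131/3] z:[125/3,128/3] -> miss, prune
  N8 x:[40,148/3] y:[98/3,37] z:[31,116/3] -> miss, prune
  N9 x:[38,128/3] y:[37,43] z:[89/3,42] -> hit [38,42], descend [4, 17, 18, 23]
    N4 x:[41,128/3] y:[125/3,43] z:[31,98/3] -> miss, prune
    N17 x:[38,40] y:[37,113/3] z:[89/3,95/3] -> miss, prune
    N18 x:[122/3,41] y:[115/3,40] z:[122/3,42] -> miss, prune
    N23 x:[116/3,119/3] y:[113/3,39] z:[116/3,118/3] -> hit [116/3,39] leaf, test {P2@t=116/3}
  N10 x:[118/3,154/3] y:[97/3,37] z:[41,133/3] -> miss, prune

Visited [0, 6, 3, 20, 21, 26, 8, 9, 4, 17, 18, 23, 10]. Tests: 13 box, 1 leaf. Nearest: P2.

== RESULT ==
2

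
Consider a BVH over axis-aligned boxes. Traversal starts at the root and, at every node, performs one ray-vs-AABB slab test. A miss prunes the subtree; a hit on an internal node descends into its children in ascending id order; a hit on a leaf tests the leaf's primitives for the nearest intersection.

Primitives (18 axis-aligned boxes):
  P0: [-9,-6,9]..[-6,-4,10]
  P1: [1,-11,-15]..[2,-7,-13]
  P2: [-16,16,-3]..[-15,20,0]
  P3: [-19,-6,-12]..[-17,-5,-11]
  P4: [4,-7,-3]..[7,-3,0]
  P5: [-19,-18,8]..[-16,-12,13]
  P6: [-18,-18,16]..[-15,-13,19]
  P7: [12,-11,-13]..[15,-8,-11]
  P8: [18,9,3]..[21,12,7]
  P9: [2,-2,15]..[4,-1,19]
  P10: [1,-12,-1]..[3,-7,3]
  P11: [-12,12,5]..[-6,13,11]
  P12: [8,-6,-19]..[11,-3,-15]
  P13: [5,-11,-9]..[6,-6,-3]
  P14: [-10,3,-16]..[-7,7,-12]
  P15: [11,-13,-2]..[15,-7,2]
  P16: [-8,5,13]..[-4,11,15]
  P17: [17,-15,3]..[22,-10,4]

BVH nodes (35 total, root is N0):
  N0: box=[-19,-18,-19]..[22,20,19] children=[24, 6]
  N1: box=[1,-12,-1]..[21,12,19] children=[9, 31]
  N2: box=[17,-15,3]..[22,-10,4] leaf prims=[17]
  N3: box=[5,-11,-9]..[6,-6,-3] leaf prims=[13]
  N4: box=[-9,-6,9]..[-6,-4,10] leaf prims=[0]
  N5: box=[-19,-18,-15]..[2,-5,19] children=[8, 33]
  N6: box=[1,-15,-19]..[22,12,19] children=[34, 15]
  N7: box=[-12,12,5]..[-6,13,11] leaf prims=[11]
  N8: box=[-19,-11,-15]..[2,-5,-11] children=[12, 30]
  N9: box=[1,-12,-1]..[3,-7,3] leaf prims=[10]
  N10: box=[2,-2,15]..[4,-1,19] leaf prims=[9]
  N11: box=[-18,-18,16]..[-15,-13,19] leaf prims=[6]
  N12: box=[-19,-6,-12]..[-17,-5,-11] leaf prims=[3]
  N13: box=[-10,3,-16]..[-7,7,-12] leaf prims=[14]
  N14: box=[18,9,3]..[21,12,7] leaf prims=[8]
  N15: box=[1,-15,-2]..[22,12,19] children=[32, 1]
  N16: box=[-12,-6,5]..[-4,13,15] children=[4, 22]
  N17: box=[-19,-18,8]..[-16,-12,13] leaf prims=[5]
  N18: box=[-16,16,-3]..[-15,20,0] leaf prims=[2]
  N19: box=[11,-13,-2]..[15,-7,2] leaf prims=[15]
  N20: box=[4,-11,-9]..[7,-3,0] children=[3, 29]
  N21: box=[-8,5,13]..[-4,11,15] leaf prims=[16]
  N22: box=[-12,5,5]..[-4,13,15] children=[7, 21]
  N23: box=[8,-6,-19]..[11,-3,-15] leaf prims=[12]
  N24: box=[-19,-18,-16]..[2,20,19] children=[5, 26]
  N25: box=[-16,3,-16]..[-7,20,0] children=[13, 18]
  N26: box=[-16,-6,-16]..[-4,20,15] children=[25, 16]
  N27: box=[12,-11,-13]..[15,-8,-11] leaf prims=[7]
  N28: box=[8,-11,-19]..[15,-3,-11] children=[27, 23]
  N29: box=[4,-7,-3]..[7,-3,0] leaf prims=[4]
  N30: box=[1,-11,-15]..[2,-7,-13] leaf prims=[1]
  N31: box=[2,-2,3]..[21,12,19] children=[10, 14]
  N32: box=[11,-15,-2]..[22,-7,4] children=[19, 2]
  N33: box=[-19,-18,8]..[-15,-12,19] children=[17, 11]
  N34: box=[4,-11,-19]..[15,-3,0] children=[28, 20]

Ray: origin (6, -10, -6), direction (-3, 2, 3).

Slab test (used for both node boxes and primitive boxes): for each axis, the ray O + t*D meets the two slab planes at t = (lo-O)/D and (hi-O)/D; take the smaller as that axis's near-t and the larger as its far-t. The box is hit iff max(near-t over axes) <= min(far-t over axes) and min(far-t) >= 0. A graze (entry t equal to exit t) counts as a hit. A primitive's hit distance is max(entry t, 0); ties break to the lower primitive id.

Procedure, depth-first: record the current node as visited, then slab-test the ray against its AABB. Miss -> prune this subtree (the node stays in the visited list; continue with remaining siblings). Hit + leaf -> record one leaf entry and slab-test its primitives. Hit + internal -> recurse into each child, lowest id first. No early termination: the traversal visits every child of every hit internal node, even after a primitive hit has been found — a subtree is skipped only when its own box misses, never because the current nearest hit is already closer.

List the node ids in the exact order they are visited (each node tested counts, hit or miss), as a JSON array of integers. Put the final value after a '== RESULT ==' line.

Traverse from the root:
N0 x:[-16/3,25/3] y:[-4,15] z:[-13/3,25/3] -> hit [-4,25/3], descend [6, 24]
  N6 x:[-16/3,5/3] y:[-5/2,11] z:[-13/3,25/3] -> hit [-5/2,5/3], descend [15, 34]
    N15 x:[-16/3,5/3] y:[-5/2,11] z:[4/3,25/3] -> hit [4/3,5/3], descend [1, 32]
      N1 x:[-5,5/3] y:[-1,11] z:[5/3,25/3] -> hit [5/3,5/3], descend [9, 31]
        N9 x:[1,5/3] y:[-1,3/2] z:[5/3,3] -> miss, prune
        N31 x:[-5,4/3] y:[4,11] z:[3,25/3] -> miss, prune
      N32 x:[-16/3,-5/3] y:[-5/2,3/2] z:[4/3,10/3] -> miss, prune
    N34 x:[-3,2/3] y:[-1/2,7/2] z:[-13/3,2] -> hit [-1/2,2/3], descend [20, 28]
      N20 x:[-1/3,2/3] y:[-1/2,7/2] z:[-1,2] -> hit [-1/3,2/3], descend [3, 29]
        N3 x:[0,1/3] y:[-1/2,2] z:[-1,1] -> hit [0,1/3] leaf, test {P13@t=0}
        N29 x:[-1/3,2/3] y:[3/2,7/2] z:[1,2] -> miss, prune
      N28 x:[-3,-2/3] y:[-1/2,7/2] z:[-13/3,-5/3] -> miss, prune
  N24 x:[4/3,25/3] y:[-4,15] z:[-10/3,25/3] -> hit [4/3,25/3], descend [5, 26]
    N5 x:[4/3,25/3] y:[-4,5/2] z:[-3,25/3] -> hit [4/3,5/2], descend [8, 33]
      N8 x:[4/3,25/3] y:[-1/2,5/2] z:[-3,-5/3] -> miss, prune
      N33 x:[7,25/3] y:[-4,-1] z:[14/3,25/3] -> miss, prune
    N26 x:[10/3,22/3] y:[2,15] z:[-10/3,7] -> hit [10/3,7], descend [16, 25]
      N16 x:[10/3,6] y:[2,23/2] z:[11/3,7] -> hit [11/3,6], descend [4, 22]
        N4 x:[4,5] y:[2,3] z:[5,16/3] -> miss, prune
        N22 x:[10/3,6] y:[15/2,23/2] z:[11/3,7] -> miss, prune
      N25 x:[13/3,22/3] y:[13/2,15] z:[-10/3,2] -> miss, prune

21 AABB tests over nodes [0, 6, 15, 1, 9, 31, 32, 34, 20, 3, 29, 28, 24, 5, 8, 33, 26, 16, 4, 22, 25]; 1 leaf entered; closest P13.

== RESULT ==
[0, 6, 15, 1, 9, 31, 32, 34, 20, 3, 29, 28, 24, 5, 8, 33, 26, 16, 4, 22, 25]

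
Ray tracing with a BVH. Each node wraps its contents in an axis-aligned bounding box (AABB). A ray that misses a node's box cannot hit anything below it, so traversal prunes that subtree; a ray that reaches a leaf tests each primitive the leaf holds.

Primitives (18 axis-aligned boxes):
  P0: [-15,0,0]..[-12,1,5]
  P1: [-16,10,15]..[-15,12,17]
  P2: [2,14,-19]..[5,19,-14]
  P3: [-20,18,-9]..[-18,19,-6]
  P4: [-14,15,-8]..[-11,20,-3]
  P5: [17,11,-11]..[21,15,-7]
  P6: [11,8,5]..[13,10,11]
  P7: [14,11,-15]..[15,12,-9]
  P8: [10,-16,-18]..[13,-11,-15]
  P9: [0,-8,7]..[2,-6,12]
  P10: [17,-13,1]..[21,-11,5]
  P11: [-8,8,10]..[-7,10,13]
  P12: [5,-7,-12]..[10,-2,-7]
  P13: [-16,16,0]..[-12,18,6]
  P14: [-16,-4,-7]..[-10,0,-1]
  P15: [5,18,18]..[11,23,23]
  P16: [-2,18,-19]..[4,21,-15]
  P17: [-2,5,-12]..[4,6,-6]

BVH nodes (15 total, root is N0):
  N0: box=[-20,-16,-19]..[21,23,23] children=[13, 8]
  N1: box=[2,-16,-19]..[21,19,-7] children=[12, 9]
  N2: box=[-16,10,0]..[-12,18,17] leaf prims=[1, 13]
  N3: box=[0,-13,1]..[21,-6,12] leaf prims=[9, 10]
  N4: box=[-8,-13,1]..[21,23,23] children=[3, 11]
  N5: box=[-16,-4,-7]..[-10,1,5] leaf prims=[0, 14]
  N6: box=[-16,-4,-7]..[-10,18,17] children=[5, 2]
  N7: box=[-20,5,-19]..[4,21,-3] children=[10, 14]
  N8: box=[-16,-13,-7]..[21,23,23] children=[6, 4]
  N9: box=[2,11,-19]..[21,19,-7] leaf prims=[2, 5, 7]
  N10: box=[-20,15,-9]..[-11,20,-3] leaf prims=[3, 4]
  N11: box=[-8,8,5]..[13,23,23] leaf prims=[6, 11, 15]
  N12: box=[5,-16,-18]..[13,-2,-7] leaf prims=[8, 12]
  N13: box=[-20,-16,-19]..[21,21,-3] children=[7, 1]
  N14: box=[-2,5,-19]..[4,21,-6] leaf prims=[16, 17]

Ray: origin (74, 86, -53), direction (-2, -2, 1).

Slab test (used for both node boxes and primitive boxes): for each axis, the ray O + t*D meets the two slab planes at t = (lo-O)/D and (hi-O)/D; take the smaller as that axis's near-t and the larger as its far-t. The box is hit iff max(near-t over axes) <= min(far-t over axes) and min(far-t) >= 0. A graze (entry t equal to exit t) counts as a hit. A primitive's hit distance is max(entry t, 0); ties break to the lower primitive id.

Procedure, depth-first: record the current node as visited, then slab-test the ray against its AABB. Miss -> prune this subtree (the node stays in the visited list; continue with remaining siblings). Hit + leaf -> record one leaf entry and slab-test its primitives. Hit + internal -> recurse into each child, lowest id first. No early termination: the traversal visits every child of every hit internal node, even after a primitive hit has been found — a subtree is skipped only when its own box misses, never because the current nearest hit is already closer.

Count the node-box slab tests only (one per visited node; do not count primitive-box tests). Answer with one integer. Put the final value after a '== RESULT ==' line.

Walk:
N0 x:[53/2,47] y:[63/2,51] z:[34,76] -> hit [34,47], descend [8, 13]
  N8 x:[53/2,45] y:[63/2,99/2] z:[46,76] -> miss, prune
  N13 x:[53/2,47] y:[65/2,51] z:[34,50] -> hit [34,47], descend [1, 7]
    N1 x:[53/2,36] y:[67/2,51] z:[34,46] -> hit [34,36], descend [9, 12]
      N9 x:[53/2,36] y:[67/2,75/2] z:[34,46] -> hit [34,36] leaf, test {P2@t=69/2, P5(miss), P7(miss)}
      N12 x:[61/2,69/2] y:[44,51] z:[35,46] -> miss, prune
    N7 x:[35,47] y:[65/2,81/2] z:[34,50] -> hit [35,81/2], descend [10, 14]
      N10 x:[85/2,47] y:[33,71/2] z:[44,50] -> miss, prune
      N14 x:[35,38] y:[65/2,81/2] z:[34,47] -> hit [35,38] leaf, test {P16(miss), P17(miss)}

9 AABB tests over nodes [0, 8, 13, 1, 9, 12, 7, 10, 14]; 2 leaves entered; closest P2.

== RESULT ==
9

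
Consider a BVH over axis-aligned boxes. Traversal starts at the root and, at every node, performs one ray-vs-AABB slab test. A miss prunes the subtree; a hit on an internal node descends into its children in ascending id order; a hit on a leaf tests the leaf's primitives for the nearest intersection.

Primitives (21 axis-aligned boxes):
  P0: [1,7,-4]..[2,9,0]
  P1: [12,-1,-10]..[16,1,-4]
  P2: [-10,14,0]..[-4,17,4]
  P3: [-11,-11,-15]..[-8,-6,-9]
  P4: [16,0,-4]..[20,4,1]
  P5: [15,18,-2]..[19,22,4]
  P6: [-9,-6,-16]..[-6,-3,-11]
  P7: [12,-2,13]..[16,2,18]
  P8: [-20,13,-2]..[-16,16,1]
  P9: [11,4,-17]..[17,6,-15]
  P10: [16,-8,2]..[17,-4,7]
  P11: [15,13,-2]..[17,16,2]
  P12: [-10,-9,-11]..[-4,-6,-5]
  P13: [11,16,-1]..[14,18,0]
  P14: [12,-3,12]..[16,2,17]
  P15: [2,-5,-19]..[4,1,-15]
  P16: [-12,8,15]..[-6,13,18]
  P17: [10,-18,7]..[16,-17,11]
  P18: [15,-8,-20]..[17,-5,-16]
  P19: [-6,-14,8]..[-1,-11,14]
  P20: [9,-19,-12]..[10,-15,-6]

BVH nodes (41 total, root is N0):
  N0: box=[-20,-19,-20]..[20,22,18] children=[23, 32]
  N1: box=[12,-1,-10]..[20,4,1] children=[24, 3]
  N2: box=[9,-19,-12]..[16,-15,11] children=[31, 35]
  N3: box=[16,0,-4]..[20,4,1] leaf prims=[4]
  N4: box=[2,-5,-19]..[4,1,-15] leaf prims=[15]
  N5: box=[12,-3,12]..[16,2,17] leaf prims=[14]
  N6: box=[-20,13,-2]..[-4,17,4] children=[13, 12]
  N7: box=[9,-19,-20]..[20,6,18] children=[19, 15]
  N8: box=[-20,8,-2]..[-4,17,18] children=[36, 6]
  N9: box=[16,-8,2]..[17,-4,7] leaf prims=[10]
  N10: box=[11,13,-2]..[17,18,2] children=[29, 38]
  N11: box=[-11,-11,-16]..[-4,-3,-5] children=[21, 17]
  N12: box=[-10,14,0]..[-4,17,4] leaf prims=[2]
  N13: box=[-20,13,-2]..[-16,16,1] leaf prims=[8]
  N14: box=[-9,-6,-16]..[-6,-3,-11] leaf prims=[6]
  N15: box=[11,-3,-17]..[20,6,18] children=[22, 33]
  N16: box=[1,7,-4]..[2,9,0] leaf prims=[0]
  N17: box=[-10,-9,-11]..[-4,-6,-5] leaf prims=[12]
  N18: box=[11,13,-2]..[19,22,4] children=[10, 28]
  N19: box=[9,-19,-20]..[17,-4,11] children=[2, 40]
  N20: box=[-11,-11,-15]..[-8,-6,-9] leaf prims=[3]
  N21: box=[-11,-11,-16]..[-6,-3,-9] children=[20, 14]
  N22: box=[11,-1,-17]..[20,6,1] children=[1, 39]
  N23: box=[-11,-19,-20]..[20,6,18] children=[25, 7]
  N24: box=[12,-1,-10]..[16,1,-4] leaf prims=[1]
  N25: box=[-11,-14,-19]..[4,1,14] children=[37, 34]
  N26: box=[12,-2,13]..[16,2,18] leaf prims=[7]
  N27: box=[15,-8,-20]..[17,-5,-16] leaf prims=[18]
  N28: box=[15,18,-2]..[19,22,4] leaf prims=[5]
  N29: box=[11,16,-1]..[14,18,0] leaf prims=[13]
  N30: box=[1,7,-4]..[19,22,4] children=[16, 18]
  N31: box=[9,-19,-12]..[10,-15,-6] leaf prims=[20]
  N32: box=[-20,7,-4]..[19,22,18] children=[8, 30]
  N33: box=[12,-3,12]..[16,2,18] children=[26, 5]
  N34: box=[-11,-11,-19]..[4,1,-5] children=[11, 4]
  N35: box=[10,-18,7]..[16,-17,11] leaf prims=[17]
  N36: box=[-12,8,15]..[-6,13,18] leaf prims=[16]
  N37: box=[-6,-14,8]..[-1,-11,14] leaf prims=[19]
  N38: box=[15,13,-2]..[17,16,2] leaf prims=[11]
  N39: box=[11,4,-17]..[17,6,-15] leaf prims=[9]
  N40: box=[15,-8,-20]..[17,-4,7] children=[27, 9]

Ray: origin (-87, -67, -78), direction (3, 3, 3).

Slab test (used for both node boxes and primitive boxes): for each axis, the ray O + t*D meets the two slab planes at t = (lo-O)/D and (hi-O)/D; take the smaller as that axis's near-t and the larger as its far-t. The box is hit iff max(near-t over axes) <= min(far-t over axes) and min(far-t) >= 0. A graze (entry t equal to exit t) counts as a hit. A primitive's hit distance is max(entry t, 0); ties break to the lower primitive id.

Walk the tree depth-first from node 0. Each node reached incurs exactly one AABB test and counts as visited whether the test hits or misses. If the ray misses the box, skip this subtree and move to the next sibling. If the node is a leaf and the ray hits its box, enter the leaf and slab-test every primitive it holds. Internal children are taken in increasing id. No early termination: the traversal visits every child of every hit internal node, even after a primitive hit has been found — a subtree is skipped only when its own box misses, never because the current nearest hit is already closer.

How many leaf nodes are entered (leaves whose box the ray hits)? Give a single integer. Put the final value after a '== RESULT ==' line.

Trace the traversal:
N0 x:[67/3,107/3] y:[16,89/3] z:[58/3,32] -> hit [67/3,89/3], descend [23, 32]
  N23 x:[76/3,107/3] y:[16,73/3] z:[58/3,32] -> miss, prune
  N32 x:[67/3,106/3] y:[74/3,89/3] z:[74/3,32] -> hit [74/3,89/3], descend [8, 30]
    N8 x:[67/3,83/3] y:[25,28] z:[76/3,32] -> hit [76/3,83/3], descend [6, 36]
      N6 x:[67/3,83/3] y:[80/3,28] z:[76/3,82/3] -> hit [80/3,82/3], descend [12, 13]
        N12 x:[77/3,83/3] y:[27,28] z:[26,82/3] -> hit [27,82/3] leaf, test {P2@t=27}
        N13 x:[67/3,71/3] y:[80/3,83/3] z:[76/3,79/3] -> miss, prune
      N36 x:[25,27] y:[25,80/3] z:[31,32] -> miss, prune
    N30 x:[88/3,106/3] y:[74/3,89/3] z:[74/3,82/3] -> miss, prune

9 AABB tests over nodes [0, 23, 32, 8, 6, 12, 13, 36, 30]; 1 leaf entered; closest P2.

== RESULT ==
1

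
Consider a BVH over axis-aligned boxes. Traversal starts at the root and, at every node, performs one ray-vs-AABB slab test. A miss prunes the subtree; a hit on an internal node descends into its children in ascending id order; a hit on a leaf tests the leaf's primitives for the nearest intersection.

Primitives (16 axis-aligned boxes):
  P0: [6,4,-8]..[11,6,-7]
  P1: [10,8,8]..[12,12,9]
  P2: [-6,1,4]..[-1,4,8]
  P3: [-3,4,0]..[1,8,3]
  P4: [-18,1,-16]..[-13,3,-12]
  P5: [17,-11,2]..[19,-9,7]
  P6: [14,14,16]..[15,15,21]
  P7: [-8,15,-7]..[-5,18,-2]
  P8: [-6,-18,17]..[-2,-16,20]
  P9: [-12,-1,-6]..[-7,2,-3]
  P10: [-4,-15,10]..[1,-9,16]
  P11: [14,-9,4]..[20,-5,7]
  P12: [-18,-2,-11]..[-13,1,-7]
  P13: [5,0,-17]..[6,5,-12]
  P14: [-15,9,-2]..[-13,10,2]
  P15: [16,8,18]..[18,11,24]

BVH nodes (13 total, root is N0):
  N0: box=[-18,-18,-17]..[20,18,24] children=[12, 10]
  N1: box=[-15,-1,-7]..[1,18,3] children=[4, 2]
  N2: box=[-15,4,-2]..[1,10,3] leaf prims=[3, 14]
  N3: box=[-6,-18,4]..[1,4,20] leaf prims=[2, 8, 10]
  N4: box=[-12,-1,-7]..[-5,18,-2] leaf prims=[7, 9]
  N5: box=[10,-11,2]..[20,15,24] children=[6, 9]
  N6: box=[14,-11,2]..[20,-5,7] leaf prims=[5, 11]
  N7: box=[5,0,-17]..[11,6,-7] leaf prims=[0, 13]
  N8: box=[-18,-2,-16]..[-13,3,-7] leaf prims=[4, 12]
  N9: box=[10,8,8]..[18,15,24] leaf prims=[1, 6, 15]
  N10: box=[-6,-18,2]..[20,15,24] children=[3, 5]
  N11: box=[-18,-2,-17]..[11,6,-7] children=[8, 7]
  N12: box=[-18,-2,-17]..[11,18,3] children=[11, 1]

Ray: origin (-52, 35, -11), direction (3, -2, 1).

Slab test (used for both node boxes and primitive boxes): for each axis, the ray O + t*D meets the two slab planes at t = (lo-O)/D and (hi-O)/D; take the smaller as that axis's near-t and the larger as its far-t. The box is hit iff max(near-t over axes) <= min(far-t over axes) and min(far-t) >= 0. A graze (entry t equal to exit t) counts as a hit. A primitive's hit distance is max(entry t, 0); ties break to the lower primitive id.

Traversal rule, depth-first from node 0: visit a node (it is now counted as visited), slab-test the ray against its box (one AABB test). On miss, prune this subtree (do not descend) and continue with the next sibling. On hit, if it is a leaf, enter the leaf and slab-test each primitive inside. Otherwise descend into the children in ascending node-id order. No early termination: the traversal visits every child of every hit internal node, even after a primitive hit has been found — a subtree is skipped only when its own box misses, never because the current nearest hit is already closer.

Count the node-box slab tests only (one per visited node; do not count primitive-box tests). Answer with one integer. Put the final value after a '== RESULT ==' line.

Traverse from the root:
N0 x:[34/3,24] y:[17/2,53/2] z:[-6,35] -> hit [34/3,24], descend [10, 12]
  N10 x:[46/3,24] y:[10,53/2] z:[13,35] -> hit [46/3,24], descend [3, 5]
    N3 x:[46/3,53/3] y:[31/2,53/2] z:[15,31] -> hit [31/2,53/3] leaf, test {P2@t=31/2, P8(miss), P10(miss)}
    N5 x:[62/3,24] y:[10,23] z:[13,35] -> hit [62/3,23], descend [6, 9]
      N6 x:[22,24] y:[20,23] z:[13,18] -> miss, prune
      N9 x:[62/3,70/3] y:[10,27/2] z:[19,35] -> miss, prune
  N12 x:[34/3,21] y:[17/2,37/2] z:[-6,14] -> hit [34/3,14], descend [1, 11]
    N1 x:[37/3,53/3] y:[17/2,18] z:[4,14] -> hit [37/3,14], descend [2, 4]
      N2 x:[37/3,53/3] y:[25/2,31/2] z:[9,14] -> hit [25/2,14] leaf, test {P3(miss), P14@t=25/2}
      N4 x:[40/3,47/3] y:[17/2,18] z:[4,9] -> miss, prune
    N11 x:[34/3,21] y:[29/2,37/2] z:[-6,4] -> miss, prune

11 AABB tests over nodes [0, 10, 3, 5, 6, 9, 12, 1, 2, 4, 11]; 2 leaves entered; closest P14.

== RESULT ==
11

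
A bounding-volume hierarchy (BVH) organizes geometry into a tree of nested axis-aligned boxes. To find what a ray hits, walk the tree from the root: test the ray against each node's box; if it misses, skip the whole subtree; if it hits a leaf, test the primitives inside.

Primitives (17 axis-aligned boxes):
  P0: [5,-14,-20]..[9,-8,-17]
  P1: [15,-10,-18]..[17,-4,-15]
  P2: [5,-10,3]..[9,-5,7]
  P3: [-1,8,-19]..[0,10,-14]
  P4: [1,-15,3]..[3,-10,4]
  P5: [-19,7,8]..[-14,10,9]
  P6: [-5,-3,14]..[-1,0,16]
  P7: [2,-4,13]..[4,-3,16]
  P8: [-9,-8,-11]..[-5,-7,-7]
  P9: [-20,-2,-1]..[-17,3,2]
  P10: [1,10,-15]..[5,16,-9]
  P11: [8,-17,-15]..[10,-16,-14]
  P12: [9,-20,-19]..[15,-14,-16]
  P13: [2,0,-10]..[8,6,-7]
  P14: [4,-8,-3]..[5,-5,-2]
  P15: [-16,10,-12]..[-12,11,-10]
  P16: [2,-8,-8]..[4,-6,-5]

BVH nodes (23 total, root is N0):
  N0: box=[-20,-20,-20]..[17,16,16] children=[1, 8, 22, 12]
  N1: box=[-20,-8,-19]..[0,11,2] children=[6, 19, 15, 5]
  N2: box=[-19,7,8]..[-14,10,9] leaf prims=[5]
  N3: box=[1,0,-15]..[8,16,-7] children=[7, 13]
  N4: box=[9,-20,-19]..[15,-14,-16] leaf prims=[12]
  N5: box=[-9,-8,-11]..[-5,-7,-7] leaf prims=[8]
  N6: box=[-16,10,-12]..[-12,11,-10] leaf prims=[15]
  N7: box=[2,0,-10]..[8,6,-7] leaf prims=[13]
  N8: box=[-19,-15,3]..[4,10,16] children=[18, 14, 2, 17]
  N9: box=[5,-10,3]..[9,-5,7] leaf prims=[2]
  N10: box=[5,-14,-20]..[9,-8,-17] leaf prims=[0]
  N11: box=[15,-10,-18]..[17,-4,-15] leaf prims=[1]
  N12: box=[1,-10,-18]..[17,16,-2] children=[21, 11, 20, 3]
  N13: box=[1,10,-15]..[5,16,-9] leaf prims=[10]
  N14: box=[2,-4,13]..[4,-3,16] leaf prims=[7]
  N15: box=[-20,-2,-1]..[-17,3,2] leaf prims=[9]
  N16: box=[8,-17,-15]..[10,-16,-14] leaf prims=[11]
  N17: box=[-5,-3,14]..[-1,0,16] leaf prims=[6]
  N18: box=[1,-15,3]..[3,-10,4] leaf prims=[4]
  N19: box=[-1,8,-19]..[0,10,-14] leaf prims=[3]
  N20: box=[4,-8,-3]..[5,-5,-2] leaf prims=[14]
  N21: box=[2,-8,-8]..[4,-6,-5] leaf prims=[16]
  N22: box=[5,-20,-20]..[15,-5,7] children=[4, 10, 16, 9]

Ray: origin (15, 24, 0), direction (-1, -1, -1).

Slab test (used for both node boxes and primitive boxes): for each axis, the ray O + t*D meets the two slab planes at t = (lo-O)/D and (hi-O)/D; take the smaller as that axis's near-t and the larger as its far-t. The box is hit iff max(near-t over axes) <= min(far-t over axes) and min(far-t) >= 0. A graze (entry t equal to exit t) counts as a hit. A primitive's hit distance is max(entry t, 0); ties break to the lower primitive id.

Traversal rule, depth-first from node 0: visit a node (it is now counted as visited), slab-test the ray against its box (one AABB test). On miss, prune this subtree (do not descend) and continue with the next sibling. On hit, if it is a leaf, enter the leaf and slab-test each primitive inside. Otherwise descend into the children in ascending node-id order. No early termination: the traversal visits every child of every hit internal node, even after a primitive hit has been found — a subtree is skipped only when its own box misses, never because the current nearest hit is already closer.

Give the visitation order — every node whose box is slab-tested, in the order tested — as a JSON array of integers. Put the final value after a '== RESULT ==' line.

Traverse from the root:
N0 x:[-2,35] y:[8,44] z:[-16,20] -> hit [8,20], descend [1, 8, 12, 22]
  N1 x:[15,35] y:[13,32] z:[-2,19] -> hit [15,19], descend [5, 6, 15, 19]
    N5 x:[20,24] y:[31,32] z:[7,11] -> miss, prune
    N6 x:[27,31] y:[13,14] z:[10,12] -> miss, prune
    N15 x:[32,35] y:[21,26] z:[-2,1] -> miss, prune
    N19 x:[15,16] y:[14,16] z:[14,19] -> hit [15,16] leaf, test {P3@t=15}
  N8 x:[11,34] y:[14,39] z:[-16,-3] -> miss, prune
  N12 x:[-2,14] y:[8,34] z:[2,18] -> hit [8,14], descend [3, 11, 20, 21]
    N3 x:[7,14] y:[8,24] z:[7,15] -> hit [8,14], descend [7, 13]
      N7 x:[7,13] y:[18,24] z:[7,10] -> miss, prune
      N13 x:[10,14] y:[8,14] z:[9,15] -> hit [10,14] leaf, test {P10@t=10}
    N11 x:[-2,0] y:[28,34] z:[15,18] -> miss, prune
    N20 x:[10,11] y:[29,32] z:[2,3] -> miss, prune
    N21 x:[11,13] y:[30,32] z:[5,8] -> miss, prune
  N22 x:[0,10] y:[29,44] z:[-7,20] -> miss, prune

order=[0, 1, 5, 6, 15, 19, 8, 12, 3, 7, 13, 11, 20, 21, 22]  |boxes|=15  |leaves|=2  hit=P10

== RESULT ==
[0, 1, 5, 6, 15, 19, 8, 12, 3, 7, 13, 11, 20, 21, 22]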